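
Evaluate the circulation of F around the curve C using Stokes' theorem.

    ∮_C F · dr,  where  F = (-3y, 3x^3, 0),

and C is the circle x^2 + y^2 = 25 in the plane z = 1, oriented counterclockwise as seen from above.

Let S be the flat disk x^2 + y^2 ≤ 25 in the plane z = 1, with upward unit normal n̂ = ẑ. By Stokes' theorem,

    ∮_C F · dr = ∬_S (∇ × F) · n̂ dS = ∬_D (curl F)_z dA,

where D is the disk x^2 + y^2 ≤ 25.

Compute the curl of F = (-3y, 3x^3, 0):
    (∇ × F)_x = ∂F_z/∂y - ∂F_y/∂z = 0,
    (∇ × F)_y = ∂F_x/∂z - ∂F_z/∂x = 0,
    (∇ × F)_z = ∂F_y/∂x - ∂F_x/∂y = 9x^2 + 3.

On z = 1, (curl F)_z = 9x^2 + 3.

Convert to polar (x = r cos θ, y = r sin θ, dA = r dr dθ); the integrand becomes 9r^2cos(θ)^2 + 3, so

    ∬_D (curl F)_z dA = ∫_0^{2π} ∫_0^{5} (9r^2cos(θ)^2 + 3) · r dr dθ.

Inner (r from 0 to 5): 5625cos(θ)^2/4 + 75/2.
Outer (θ from 0 to 2π): 5925π/4.

Therefore ∮_C F · dr = 5925π/4.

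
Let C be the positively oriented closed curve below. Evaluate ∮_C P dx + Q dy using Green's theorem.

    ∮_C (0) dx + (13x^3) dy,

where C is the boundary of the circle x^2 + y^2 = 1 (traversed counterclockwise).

Green's theorem converts the closed line integral into a double integral over the enclosed region D:

    ∮_C P dx + Q dy = ∬_D (∂Q/∂x - ∂P/∂y) dA.

Here P = 0, Q = 13x^3, so

    ∂Q/∂x = 39x^2,    ∂P/∂y = 0,
    ∂Q/∂x - ∂P/∂y = 39x^2.

D is the region x^2 + y^2 ≤ 1. Evaluating the double integral:

In polar coordinates (x = r cos θ, y = r sin θ, dA = r dr dθ) the integrand becomes 39r^2cos(θ)^2, so

    ∬_D (39x^2) dA = ∫_0^{2π} ∫_0^{1} (39r^2cos(θ)^2) · r dr dθ.

Inner (r from 0 to 1): 39cos(θ)^2/4.
Outer (θ from 0 to 2π): 39π/4.

Therefore ∮_C P dx + Q dy = 39π/4.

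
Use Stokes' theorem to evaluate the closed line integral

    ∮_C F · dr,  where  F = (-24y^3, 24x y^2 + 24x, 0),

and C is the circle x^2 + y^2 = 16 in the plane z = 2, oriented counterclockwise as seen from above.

Let S be the flat disk x^2 + y^2 ≤ 16 in the plane z = 2, with upward unit normal n̂ = ẑ. By Stokes' theorem,

    ∮_C F · dr = ∬_S (∇ × F) · n̂ dS = ∬_D (curl F)_z dA,

where D is the disk x^2 + y^2 ≤ 16.

Compute the curl of F = (-24y^3, 24x y^2 + 24x, 0):
    (∇ × F)_x = ∂F_z/∂y - ∂F_y/∂z = 0,
    (∇ × F)_y = ∂F_x/∂z - ∂F_z/∂x = 0,
    (∇ × F)_z = ∂F_y/∂x - ∂F_x/∂y = 96y^2 + 24.

On z = 2, (curl F)_z = 96y^2 + 24.

Convert to polar (x = r cos θ, y = r sin θ, dA = r dr dθ); the integrand becomes 96r^2sin(θ)^2 + 24, so

    ∬_D (curl F)_z dA = ∫_0^{2π} ∫_0^{4} (96r^2sin(θ)^2 + 24) · r dr dθ.

Inner (r from 0 to 4): 6144sin(θ)^2 + 192.
Outer (θ from 0 to 2π): 6528π.

Therefore ∮_C F · dr = 6528π.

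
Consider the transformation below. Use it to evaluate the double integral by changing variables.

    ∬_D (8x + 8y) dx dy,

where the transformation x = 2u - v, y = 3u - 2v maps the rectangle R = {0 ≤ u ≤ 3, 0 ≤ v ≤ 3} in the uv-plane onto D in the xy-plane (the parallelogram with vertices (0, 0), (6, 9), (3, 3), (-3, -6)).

Compute the Jacobian determinant of (x, y) with respect to (u, v):

    ∂(x,y)/∂(u,v) = | 2  -1 | = (2)(-2) - (-1)(3) = -1.
                   | 3  -2 |

Its absolute value is |J| = 1 (the area scaling factor).

Substituting x = 2u - v, y = 3u - 2v into the integrand,

    8x + 8y → 40u - 24v,

so the integral becomes

    ∬_R (40u - 24v) · |J| du dv = ∫_0^3 ∫_0^3 (40u - 24v) dv du.

Inner (v): 120u - 108.
Outer (u): 216.

Therefore ∬_D (8x + 8y) dx dy = 216.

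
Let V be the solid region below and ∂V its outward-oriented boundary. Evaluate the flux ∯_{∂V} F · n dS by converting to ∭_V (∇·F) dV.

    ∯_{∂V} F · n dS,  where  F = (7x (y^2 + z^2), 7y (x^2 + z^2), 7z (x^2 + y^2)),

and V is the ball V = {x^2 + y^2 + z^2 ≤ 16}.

By the divergence theorem,

    ∯_{∂V} F · n dS = ∭_V (∇ · F) dV.

Compute the divergence:
    ∇ · F = ∂F_x/∂x + ∂F_y/∂y + ∂F_z/∂z = 7y^2 + 7z^2 + 7x^2 + 7z^2 + 7x^2 + 7y^2 = 14x^2 + 14y^2 + 14z^2.

In spherical coordinates, x = ρ sin(φ) cos(θ), y = ρ sin(φ) sin(θ), z = ρ cos(φ), dV = ρ^2 sin(φ) dρ dφ dθ, with 0 ≤ ρ ≤ 4, 0 ≤ φ ≤ π, 0 ≤ θ ≤ 2π.

The integrand, after substitution and multiplying by the volume element, becomes (14ρ^2) · ρ^2 sin(φ), so

    ∭_V (∇·F) dV = ∫_0^{2π} ∫_0^{π} ∫_0^{4} (14ρ^2) · ρ^2 sin(φ) dρ dφ dθ.

Inner (ρ from 0 to 4): 14336sin(φ)/5.
Middle (φ from 0 to π): 28672/5.
Outer (θ from 0 to 2π): 57344π/5.

Therefore ∯_{∂V} F · n dS = 57344π/5.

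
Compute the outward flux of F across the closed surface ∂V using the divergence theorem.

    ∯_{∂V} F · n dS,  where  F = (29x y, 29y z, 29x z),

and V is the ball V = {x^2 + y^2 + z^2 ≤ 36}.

By the divergence theorem,

    ∯_{∂V} F · n dS = ∭_V (∇ · F) dV.

Compute the divergence:
    ∇ · F = ∂F_x/∂x + ∂F_y/∂y + ∂F_z/∂z = 29y + 29z + 29x = 29x + 29y + 29z.

In spherical coordinates, x = ρ sin(φ) cos(θ), y = ρ sin(φ) sin(θ), z = ρ cos(φ), dV = ρ^2 sin(φ) dρ dφ dθ, with 0 ≤ ρ ≤ 6, 0 ≤ φ ≤ π, 0 ≤ θ ≤ 2π.

The integrand, after substitution and multiplying by the volume element, becomes (29ρ (sqrt(2)sin(φ)sin(θ + π/4) + cos(φ))) · ρ^2 sin(φ), so

    ∭_V (∇·F) dV = ∫_0^{2π} ∫_0^{π} ∫_0^{6} (29ρ (sqrt(2)sin(φ)sin(θ + π/4) + cos(φ))) · ρ^2 sin(φ) dρ dφ dθ.

Inner (ρ from 0 to 6): 9396(sqrt(2)sin(φ)sin(θ + π/4) + cos(φ))sin(φ).
Middle (φ from 0 to π): 4698sqrt(2)π sin(θ + π/4).
Outer (θ from 0 to 2π): 0.

Therefore ∯_{∂V} F · n dS = 0.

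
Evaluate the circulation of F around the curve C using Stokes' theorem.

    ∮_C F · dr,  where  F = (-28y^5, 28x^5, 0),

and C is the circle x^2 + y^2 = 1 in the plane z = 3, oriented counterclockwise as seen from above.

Let S be the flat disk x^2 + y^2 ≤ 1 in the plane z = 3, with upward unit normal n̂ = ẑ. By Stokes' theorem,

    ∮_C F · dr = ∬_S (∇ × F) · n̂ dS = ∬_D (curl F)_z dA,

where D is the disk x^2 + y^2 ≤ 1.

Compute the curl of F = (-28y^5, 28x^5, 0):
    (∇ × F)_x = ∂F_z/∂y - ∂F_y/∂z = 0,
    (∇ × F)_y = ∂F_x/∂z - ∂F_z/∂x = 0,
    (∇ × F)_z = ∂F_y/∂x - ∂F_x/∂y = 140x^4 + 140y^4.

On z = 3, (curl F)_z = 140x^4 + 140y^4.

Convert to polar (x = r cos θ, y = r sin θ, dA = r dr dθ); the integrand becomes 140r^4(sin(θ)^4 + cos(θ)^4), so

    ∬_D (curl F)_z dA = ∫_0^{2π} ∫_0^{1} (140r^4(sin(θ)^4 + cos(θ)^4)) · r dr dθ.

Inner (r from 0 to 1): 70sin(θ)^4/3 + 70cos(θ)^4/3.
Outer (θ from 0 to 2π): 35π.

Therefore ∮_C F · dr = 35π.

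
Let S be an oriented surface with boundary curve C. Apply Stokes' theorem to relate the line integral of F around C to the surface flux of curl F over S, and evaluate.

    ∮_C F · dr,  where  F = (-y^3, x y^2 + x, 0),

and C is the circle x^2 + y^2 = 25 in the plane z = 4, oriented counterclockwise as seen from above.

Let S be the flat disk x^2 + y^2 ≤ 25 in the plane z = 4, with upward unit normal n̂ = ẑ. By Stokes' theorem,

    ∮_C F · dr = ∬_S (∇ × F) · n̂ dS = ∬_D (curl F)_z dA,

where D is the disk x^2 + y^2 ≤ 25.

Compute the curl of F = (-y^3, x y^2 + x, 0):
    (∇ × F)_x = ∂F_z/∂y - ∂F_y/∂z = 0,
    (∇ × F)_y = ∂F_x/∂z - ∂F_z/∂x = 0,
    (∇ × F)_z = ∂F_y/∂x - ∂F_x/∂y = 4y^2 + 1.

On z = 4, (curl F)_z = 4y^2 + 1.

Convert to polar (x = r cos θ, y = r sin θ, dA = r dr dθ); the integrand becomes 4r^2sin(θ)^2 + 1, so

    ∬_D (curl F)_z dA = ∫_0^{2π} ∫_0^{5} (4r^2sin(θ)^2 + 1) · r dr dθ.

Inner (r from 0 to 5): 625sin(θ)^2 + 25/2.
Outer (θ from 0 to 2π): 650π.

Therefore ∮_C F · dr = 650π.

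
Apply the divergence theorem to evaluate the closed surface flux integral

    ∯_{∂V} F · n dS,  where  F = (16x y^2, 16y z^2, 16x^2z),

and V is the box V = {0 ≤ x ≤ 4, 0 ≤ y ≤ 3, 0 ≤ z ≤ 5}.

By the divergence theorem,

    ∯_{∂V} F · n dS = ∭_V (∇ · F) dV.

Compute the divergence:
    ∇ · F = ∂F_x/∂x + ∂F_y/∂y + ∂F_z/∂z = 16y^2 + 16z^2 + 16x^2 = 16x^2 + 16y^2 + 16z^2.

V is a rectangular box, so dV = dx dy dz with 0 ≤ x ≤ 4, 0 ≤ y ≤ 3, 0 ≤ z ≤ 5.

Integrate (16x^2 + 16y^2 + 16z^2) over V as an iterated integral:

    ∭_V (∇·F) dV = ∫_0^{4} ∫_0^{3} ∫_0^{5} (16x^2 + 16y^2 + 16z^2) dz dy dx.

Inner (z from 0 to 5): 80x^2 + 80y^2 + 2000/3.
Middle (y from 0 to 3): 240x^2 + 2720.
Outer (x from 0 to 4): 16000.

Therefore ∯_{∂V} F · n dS = 16000.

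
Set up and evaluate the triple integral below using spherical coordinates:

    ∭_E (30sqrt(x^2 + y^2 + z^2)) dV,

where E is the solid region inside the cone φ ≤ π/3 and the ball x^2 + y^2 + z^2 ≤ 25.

In spherical coordinates, x = ρ sin(φ) cos(θ), y = ρ sin(φ) sin(θ), z = ρ cos(φ), and dV = ρ^2 sin(φ) dρ dφ dθ.

The integrand becomes 30ρ, so

    ∭_E (30sqrt(x^2 + y^2 + z^2)) dV = ∫_{0}^{2π} ∫_{0}^{π/3} ∫_{0}^{5} (30ρ) · ρ^2 sin(φ) dρ dφ dθ.

Inner (ρ): 9375sin(φ)/2.
Middle (φ): 9375/4.
Outer (θ): 9375π/2.

Therefore the triple integral equals 9375π/2.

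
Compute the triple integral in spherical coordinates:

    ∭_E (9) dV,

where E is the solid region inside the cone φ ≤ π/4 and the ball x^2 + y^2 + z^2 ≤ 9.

In spherical coordinates, x = ρ sin(φ) cos(θ), y = ρ sin(φ) sin(θ), z = ρ cos(φ), and dV = ρ^2 sin(φ) dρ dφ dθ.

The integrand becomes 9, so

    ∭_E (9) dV = ∫_{0}^{2π} ∫_{0}^{π/4} ∫_{0}^{3} (9) · ρ^2 sin(φ) dρ dφ dθ.

Inner (ρ): 81sin(φ).
Middle (φ): 81 - 81sqrt(2)/2.
Outer (θ): 81π (2 - sqrt(2)).

Therefore the triple integral equals 81π (2 - sqrt(2)).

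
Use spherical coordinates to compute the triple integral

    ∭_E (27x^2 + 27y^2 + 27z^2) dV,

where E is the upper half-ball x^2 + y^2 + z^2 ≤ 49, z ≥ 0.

In spherical coordinates, x = ρ sin(φ) cos(θ), y = ρ sin(φ) sin(θ), z = ρ cos(φ), and dV = ρ^2 sin(φ) dρ dφ dθ.

The integrand becomes 27ρ^2, so

    ∭_E (27x^2 + 27y^2 + 27z^2) dV = ∫_{0}^{2π} ∫_{0}^{π/2} ∫_{0}^{7} (27ρ^2) · ρ^2 sin(φ) dρ dφ dθ.

Inner (ρ): 453789sin(φ)/5.
Middle (φ): 453789/5.
Outer (θ): 907578π/5.

Therefore the triple integral equals 907578π/5.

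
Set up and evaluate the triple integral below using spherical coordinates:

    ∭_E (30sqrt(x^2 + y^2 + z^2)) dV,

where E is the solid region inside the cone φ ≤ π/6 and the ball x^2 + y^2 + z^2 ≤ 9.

In spherical coordinates, x = ρ sin(φ) cos(θ), y = ρ sin(φ) sin(θ), z = ρ cos(φ), and dV = ρ^2 sin(φ) dρ dφ dθ.

The integrand becomes 30ρ, so

    ∭_E (30sqrt(x^2 + y^2 + z^2)) dV = ∫_{0}^{2π} ∫_{0}^{π/6} ∫_{0}^{3} (30ρ) · ρ^2 sin(φ) dρ dφ dθ.

Inner (ρ): 1215sin(φ)/2.
Middle (φ): 1215/2 - 1215sqrt(3)/4.
Outer (θ): 1215π (2 - sqrt(3))/2.

Therefore the triple integral equals 1215π (2 - sqrt(3))/2.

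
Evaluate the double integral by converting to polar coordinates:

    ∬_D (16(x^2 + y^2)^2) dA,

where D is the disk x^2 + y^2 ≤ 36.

The region D is 0 ≤ r ≤ 6, 0 ≤ θ ≤ 2π in polar coordinates, where x = r cos(θ), y = r sin(θ), and dA = r dr dθ.

Under the substitution, the integrand becomes 16r^4, so

    ∬_D (16(x^2 + y^2)^2) dA = ∫_{0}^{2π} ∫_{0}^{6} (16r^4) · r dr dθ.

Inner integral (in r): ∫_{0}^{6} (16r^4) · r dr = 124416.

Outer integral (in θ): ∫_{0}^{2π} (124416) dθ = 248832π.

Therefore ∬_D (16(x^2 + y^2)^2) dA = 248832π.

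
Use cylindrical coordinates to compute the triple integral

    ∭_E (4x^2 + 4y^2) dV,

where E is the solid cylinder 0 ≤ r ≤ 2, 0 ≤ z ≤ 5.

In cylindrical coordinates, x = r cos(θ), y = r sin(θ), z = z, and dV = r dr dθ dz.

The integrand becomes 4r^2, so

    ∭_E (4x^2 + 4y^2) dV = ∫_{0}^{2π} ∫_{0}^{2} ∫_{0}^{5} (4r^2) · r dz dr dθ.

Inner (z): 20r^3.
Middle (r from 0 to 2): 80.
Outer (θ): 160π.

Therefore the triple integral equals 160π.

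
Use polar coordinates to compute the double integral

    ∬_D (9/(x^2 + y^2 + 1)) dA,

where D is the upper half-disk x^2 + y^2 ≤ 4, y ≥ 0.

The region D is 0 ≤ r ≤ 2, 0 ≤ θ ≤ π in polar coordinates, where x = r cos(θ), y = r sin(θ), and dA = r dr dθ.

Under the substitution, the integrand becomes 9/(r^2 + 1), so

    ∬_D (9/(x^2 + y^2 + 1)) dA = ∫_{0}^{π} ∫_{0}^{2} (9/(r^2 + 1)) · r dr dθ.

Inner integral (in r): ∫_{0}^{2} (9/(r^2 + 1)) · r dr = 9log(5)/2.

Outer integral (in θ): ∫_{0}^{π} (9log(5)/2) dθ = 9π log(5)/2.

Therefore ∬_D (9/(x^2 + y^2 + 1)) dA = 9π log(5)/2.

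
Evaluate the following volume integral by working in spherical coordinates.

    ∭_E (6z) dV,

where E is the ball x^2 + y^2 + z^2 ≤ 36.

In spherical coordinates, x = ρ sin(φ) cos(θ), y = ρ sin(φ) sin(θ), z = ρ cos(φ), and dV = ρ^2 sin(φ) dρ dφ dθ.

The integrand becomes 6ρ cos(φ), so

    ∭_E (6z) dV = ∫_{0}^{2π} ∫_{0}^{π} ∫_{0}^{6} (6ρ cos(φ)) · ρ^2 sin(φ) dρ dφ dθ.

Inner (ρ): 972sin(2φ).
Middle (φ): 0.
Outer (θ): 0.

Therefore the triple integral equals 0.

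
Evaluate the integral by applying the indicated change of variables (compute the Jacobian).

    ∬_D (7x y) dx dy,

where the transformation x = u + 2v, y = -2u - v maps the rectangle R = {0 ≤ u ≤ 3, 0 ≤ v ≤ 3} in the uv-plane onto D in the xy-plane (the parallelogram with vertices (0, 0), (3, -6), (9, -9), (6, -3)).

Compute the Jacobian determinant of (x, y) with respect to (u, v):

    ∂(x,y)/∂(u,v) = | 1  2 | = (1)(-1) - (2)(-2) = 3.
                   | -2  -1 |

Its absolute value is |J| = 3 (the area scaling factor).

Substituting x = u + 2v, y = -2u - v into the integrand,

    7x y → -14u^2 - 35u v - 14v^2,

so the integral becomes

    ∬_R (-14u^2 - 35u v - 14v^2) · |J| du dv = ∫_0^3 ∫_0^3 (-42u^2 - 105u v - 42v^2) dv du.

Inner (v): -126u^2 - 945u/2 - 378.
Outer (u): -17577/4.

Therefore ∬_D (7x y) dx dy = -17577/4.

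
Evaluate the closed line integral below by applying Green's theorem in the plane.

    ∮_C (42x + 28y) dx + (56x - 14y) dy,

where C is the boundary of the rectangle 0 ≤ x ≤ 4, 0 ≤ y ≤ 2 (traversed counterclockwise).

Green's theorem converts the closed line integral into a double integral over the enclosed region D:

    ∮_C P dx + Q dy = ∬_D (∂Q/∂x - ∂P/∂y) dA.

Here P = 42x + 28y, Q = 56x - 14y, so

    ∂Q/∂x = 56,    ∂P/∂y = 28,
    ∂Q/∂x - ∂P/∂y = 28.

D is the region 0 ≤ x ≤ 4, 0 ≤ y ≤ 2. Evaluating the double integral:

    ∬_D (28) dA = ∫_0^{4} ∫_0^{2} (28) dy dx.

Inner (y from 0 to 2): 56.
Outer (x from 0 to 4): 224.

Therefore ∮_C P dx + Q dy = 224.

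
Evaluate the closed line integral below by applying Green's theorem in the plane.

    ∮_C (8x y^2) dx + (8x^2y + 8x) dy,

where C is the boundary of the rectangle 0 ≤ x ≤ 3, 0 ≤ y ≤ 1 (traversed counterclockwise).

Green's theorem converts the closed line integral into a double integral over the enclosed region D:

    ∮_C P dx + Q dy = ∬_D (∂Q/∂x - ∂P/∂y) dA.

Here P = 8x y^2, Q = 8x^2y + 8x, so

    ∂Q/∂x = 16x y + 8,    ∂P/∂y = 16x y,
    ∂Q/∂x - ∂P/∂y = 8.

D is the region 0 ≤ x ≤ 3, 0 ≤ y ≤ 1. Evaluating the double integral:

    ∬_D (8) dA = ∫_0^{3} ∫_0^{1} (8) dy dx.

Inner (y from 0 to 1): 8.
Outer (x from 0 to 3): 24.

Therefore ∮_C P dx + Q dy = 24.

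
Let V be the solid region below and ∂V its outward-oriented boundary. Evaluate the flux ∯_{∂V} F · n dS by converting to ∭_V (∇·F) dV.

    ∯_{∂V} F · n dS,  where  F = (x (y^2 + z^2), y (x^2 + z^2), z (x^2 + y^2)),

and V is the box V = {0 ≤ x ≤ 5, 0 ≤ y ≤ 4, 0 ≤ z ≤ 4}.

By the divergence theorem,

    ∯_{∂V} F · n dS = ∭_V (∇ · F) dV.

Compute the divergence:
    ∇ · F = ∂F_x/∂x + ∂F_y/∂y + ∂F_z/∂z = y^2 + z^2 + x^2 + z^2 + x^2 + y^2 = 2x^2 + 2y^2 + 2z^2.

V is a rectangular box, so dV = dx dy dz with 0 ≤ x ≤ 5, 0 ≤ y ≤ 4, 0 ≤ z ≤ 4.

Integrate (2x^2 + 2y^2 + 2z^2) over V as an iterated integral:

    ∭_V (∇·F) dV = ∫_0^{5} ∫_0^{4} ∫_0^{4} (2x^2 + 2y^2 + 2z^2) dz dy dx.

Inner (z from 0 to 4): 8x^2 + 8y^2 + 128/3.
Middle (y from 0 to 4): 32x^2 + 1024/3.
Outer (x from 0 to 5): 3040.

Therefore ∯_{∂V} F · n dS = 3040.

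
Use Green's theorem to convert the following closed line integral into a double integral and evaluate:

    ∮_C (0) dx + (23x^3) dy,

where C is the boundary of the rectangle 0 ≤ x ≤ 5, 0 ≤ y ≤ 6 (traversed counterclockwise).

Green's theorem converts the closed line integral into a double integral over the enclosed region D:

    ∮_C P dx + Q dy = ∬_D (∂Q/∂x - ∂P/∂y) dA.

Here P = 0, Q = 23x^3, so

    ∂Q/∂x = 69x^2,    ∂P/∂y = 0,
    ∂Q/∂x - ∂P/∂y = 69x^2.

D is the region 0 ≤ x ≤ 5, 0 ≤ y ≤ 6. Evaluating the double integral:

    ∬_D (69x^2) dA = ∫_0^{5} ∫_0^{6} (69x^2) dy dx.

Inner (y from 0 to 6): 414x^2.
Outer (x from 0 to 5): 17250.

Therefore ∮_C P dx + Q dy = 17250.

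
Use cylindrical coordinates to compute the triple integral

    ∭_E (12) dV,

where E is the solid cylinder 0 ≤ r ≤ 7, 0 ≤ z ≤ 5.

In cylindrical coordinates, x = r cos(θ), y = r sin(θ), z = z, and dV = r dr dθ dz.

The integrand becomes 12, so

    ∭_E (12) dV = ∫_{0}^{2π} ∫_{0}^{7} ∫_{0}^{5} (12) · r dz dr dθ.

Inner (z): 60r.
Middle (r from 0 to 7): 1470.
Outer (θ): 2940π.

Therefore the triple integral equals 2940π.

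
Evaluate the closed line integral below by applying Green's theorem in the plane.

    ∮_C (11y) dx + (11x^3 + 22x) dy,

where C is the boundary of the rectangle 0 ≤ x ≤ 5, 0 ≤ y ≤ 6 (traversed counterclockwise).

Green's theorem converts the closed line integral into a double integral over the enclosed region D:

    ∮_C P dx + Q dy = ∬_D (∂Q/∂x - ∂P/∂y) dA.

Here P = 11y, Q = 11x^3 + 22x, so

    ∂Q/∂x = 33x^2 + 22,    ∂P/∂y = 11,
    ∂Q/∂x - ∂P/∂y = 33x^2 + 11.

D is the region 0 ≤ x ≤ 5, 0 ≤ y ≤ 6. Evaluating the double integral:

    ∬_D (33x^2 + 11) dA = ∫_0^{5} ∫_0^{6} (33x^2 + 11) dy dx.

Inner (y from 0 to 6): 198x^2 + 66.
Outer (x from 0 to 5): 8580.

Therefore ∮_C P dx + Q dy = 8580.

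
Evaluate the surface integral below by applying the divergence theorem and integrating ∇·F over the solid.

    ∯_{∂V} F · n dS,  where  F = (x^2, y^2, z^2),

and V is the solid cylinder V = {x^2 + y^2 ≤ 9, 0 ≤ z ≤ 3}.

By the divergence theorem,

    ∯_{∂V} F · n dS = ∭_V (∇ · F) dV.

Compute the divergence:
    ∇ · F = ∂F_x/∂x + ∂F_y/∂y + ∂F_z/∂z = 2x + 2y + 2z.

In cylindrical coordinates, x = r cos(θ), y = r sin(θ), z = z, dV = r dr dθ dz, with 0 ≤ r ≤ 3, 0 ≤ θ ≤ 2π, 0 ≤ z ≤ 3.

The integrand, after substitution and multiplying by the volume element, becomes (2sqrt(2)r sin(θ + π/4) + 2z) · r, so

    ∭_V (∇·F) dV = ∫_0^{2π} ∫_0^{3} ∫_0^{3} (2sqrt(2)r sin(θ + π/4) + 2z) · r dz dr dθ.

Inner (z from 0 to 3): 3r (2sqrt(2)r sin(θ + π/4) + 3).
Middle (r from 0 to 3): 54sqrt(2)sin(θ + π/4) + 81/2.
Outer (θ from 0 to 2π): 81π.

Therefore ∯_{∂V} F · n dS = 81π.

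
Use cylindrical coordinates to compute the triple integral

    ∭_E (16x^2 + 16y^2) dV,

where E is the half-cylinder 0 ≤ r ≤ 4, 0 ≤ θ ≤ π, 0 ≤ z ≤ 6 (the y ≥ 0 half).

In cylindrical coordinates, x = r cos(θ), y = r sin(θ), z = z, and dV = r dr dθ dz.

The integrand becomes 16r^2, so

    ∭_E (16x^2 + 16y^2) dV = ∫_{0}^{π} ∫_{0}^{4} ∫_{0}^{6} (16r^2) · r dz dr dθ.

Inner (z): 96r^3.
Middle (r from 0 to 4): 6144.
Outer (θ): 6144π.

Therefore the triple integral equals 6144π.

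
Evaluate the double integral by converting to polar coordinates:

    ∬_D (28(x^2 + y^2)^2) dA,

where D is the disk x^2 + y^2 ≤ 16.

The region D is 0 ≤ r ≤ 4, 0 ≤ θ ≤ 2π in polar coordinates, where x = r cos(θ), y = r sin(θ), and dA = r dr dθ.

Under the substitution, the integrand becomes 28r^4, so

    ∬_D (28(x^2 + y^2)^2) dA = ∫_{0}^{2π} ∫_{0}^{4} (28r^4) · r dr dθ.

Inner integral (in r): ∫_{0}^{4} (28r^4) · r dr = 57344/3.

Outer integral (in θ): ∫_{0}^{2π} (57344/3) dθ = 114688π/3.

Therefore ∬_D (28(x^2 + y^2)^2) dA = 114688π/3.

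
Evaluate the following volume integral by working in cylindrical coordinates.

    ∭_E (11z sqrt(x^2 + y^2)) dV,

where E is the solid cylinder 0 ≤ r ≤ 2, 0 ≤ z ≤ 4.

In cylindrical coordinates, x = r cos(θ), y = r sin(θ), z = z, and dV = r dr dθ dz.

The integrand becomes 11r z, so

    ∭_E (11z sqrt(x^2 + y^2)) dV = ∫_{0}^{2π} ∫_{0}^{2} ∫_{0}^{4} (11r z) · r dz dr dθ.

Inner (z): 88r^2.
Middle (r from 0 to 2): 704/3.
Outer (θ): 1408π/3.

Therefore the triple integral equals 1408π/3.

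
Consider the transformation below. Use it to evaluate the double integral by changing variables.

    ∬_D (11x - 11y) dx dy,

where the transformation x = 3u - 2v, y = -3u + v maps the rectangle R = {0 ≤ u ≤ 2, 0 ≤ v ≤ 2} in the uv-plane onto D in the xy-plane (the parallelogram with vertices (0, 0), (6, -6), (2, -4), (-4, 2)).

Compute the Jacobian determinant of (x, y) with respect to (u, v):

    ∂(x,y)/∂(u,v) = | 3  -2 | = (3)(1) - (-2)(-3) = -3.
                   | -3  1 |

Its absolute value is |J| = 3 (the area scaling factor).

Substituting x = 3u - 2v, y = -3u + v into the integrand,

    11x - 11y → 66u - 33v,

so the integral becomes

    ∬_R (66u - 33v) · |J| du dv = ∫_0^2 ∫_0^2 (198u - 99v) dv du.

Inner (v): 396u - 198.
Outer (u): 396.

Therefore ∬_D (11x - 11y) dx dy = 396.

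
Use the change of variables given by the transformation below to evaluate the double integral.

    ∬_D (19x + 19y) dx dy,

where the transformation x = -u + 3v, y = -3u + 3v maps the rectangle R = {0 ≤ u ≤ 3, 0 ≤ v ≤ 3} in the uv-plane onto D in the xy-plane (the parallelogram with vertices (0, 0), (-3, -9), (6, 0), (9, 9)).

Compute the Jacobian determinant of (x, y) with respect to (u, v):

    ∂(x,y)/∂(u,v) = | -1  3 | = (-1)(3) - (3)(-3) = 6.
                   | -3  3 |

Its absolute value is |J| = 6 (the area scaling factor).

Substituting x = -u + 3v, y = -3u + 3v into the integrand,

    19x + 19y → -76u + 114v,

so the integral becomes

    ∬_R (-76u + 114v) · |J| du dv = ∫_0^3 ∫_0^3 (-456u + 684v) dv du.

Inner (v): 3078 - 1368u.
Outer (u): 3078.

Therefore ∬_D (19x + 19y) dx dy = 3078.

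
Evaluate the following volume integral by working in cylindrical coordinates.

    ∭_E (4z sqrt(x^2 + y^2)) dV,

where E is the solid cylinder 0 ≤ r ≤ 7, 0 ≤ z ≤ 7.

In cylindrical coordinates, x = r cos(θ), y = r sin(θ), z = z, and dV = r dr dθ dz.

The integrand becomes 4r z, so

    ∭_E (4z sqrt(x^2 + y^2)) dV = ∫_{0}^{2π} ∫_{0}^{7} ∫_{0}^{7} (4r z) · r dz dr dθ.

Inner (z): 98r^2.
Middle (r from 0 to 7): 33614/3.
Outer (θ): 67228π/3.

Therefore the triple integral equals 67228π/3.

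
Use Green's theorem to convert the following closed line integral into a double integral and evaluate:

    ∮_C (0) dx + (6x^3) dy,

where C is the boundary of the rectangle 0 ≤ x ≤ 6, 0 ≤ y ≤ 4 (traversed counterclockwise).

Green's theorem converts the closed line integral into a double integral over the enclosed region D:

    ∮_C P dx + Q dy = ∬_D (∂Q/∂x - ∂P/∂y) dA.

Here P = 0, Q = 6x^3, so

    ∂Q/∂x = 18x^2,    ∂P/∂y = 0,
    ∂Q/∂x - ∂P/∂y = 18x^2.

D is the region 0 ≤ x ≤ 6, 0 ≤ y ≤ 4. Evaluating the double integral:

    ∬_D (18x^2) dA = ∫_0^{6} ∫_0^{4} (18x^2) dy dx.

Inner (y from 0 to 4): 72x^2.
Outer (x from 0 to 6): 5184.

Therefore ∮_C P dx + Q dy = 5184.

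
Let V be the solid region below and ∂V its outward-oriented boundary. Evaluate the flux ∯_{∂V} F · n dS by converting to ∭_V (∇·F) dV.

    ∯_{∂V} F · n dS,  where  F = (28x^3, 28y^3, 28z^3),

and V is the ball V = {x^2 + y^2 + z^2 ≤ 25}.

By the divergence theorem,

    ∯_{∂V} F · n dS = ∭_V (∇ · F) dV.

Compute the divergence:
    ∇ · F = ∂F_x/∂x + ∂F_y/∂y + ∂F_z/∂z = 84x^2 + 84y^2 + 84z^2.

In spherical coordinates, x = ρ sin(φ) cos(θ), y = ρ sin(φ) sin(θ), z = ρ cos(φ), dV = ρ^2 sin(φ) dρ dφ dθ, with 0 ≤ ρ ≤ 5, 0 ≤ φ ≤ π, 0 ≤ θ ≤ 2π.

The integrand, after substitution and multiplying by the volume element, becomes (84ρ^2) · ρ^2 sin(φ), so

    ∭_V (∇·F) dV = ∫_0^{2π} ∫_0^{π} ∫_0^{5} (84ρ^2) · ρ^2 sin(φ) dρ dφ dθ.

Inner (ρ from 0 to 5): 52500sin(φ).
Middle (φ from 0 to π): 105000.
Outer (θ from 0 to 2π): 210000π.

Therefore ∯_{∂V} F · n dS = 210000π.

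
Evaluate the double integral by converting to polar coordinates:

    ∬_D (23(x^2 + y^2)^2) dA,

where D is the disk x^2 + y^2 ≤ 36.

The region D is 0 ≤ r ≤ 6, 0 ≤ θ ≤ 2π in polar coordinates, where x = r cos(θ), y = r sin(θ), and dA = r dr dθ.

Under the substitution, the integrand becomes 23r^4, so

    ∬_D (23(x^2 + y^2)^2) dA = ∫_{0}^{2π} ∫_{0}^{6} (23r^4) · r dr dθ.

Inner integral (in r): ∫_{0}^{6} (23r^4) · r dr = 178848.

Outer integral (in θ): ∫_{0}^{2π} (178848) dθ = 357696π.

Therefore ∬_D (23(x^2 + y^2)^2) dA = 357696π.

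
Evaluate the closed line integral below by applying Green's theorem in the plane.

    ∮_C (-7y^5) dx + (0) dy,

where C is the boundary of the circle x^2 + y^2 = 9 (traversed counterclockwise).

Green's theorem converts the closed line integral into a double integral over the enclosed region D:

    ∮_C P dx + Q dy = ∬_D (∂Q/∂x - ∂P/∂y) dA.

Here P = -7y^5, Q = 0, so

    ∂Q/∂x = 0,    ∂P/∂y = -35y^4,
    ∂Q/∂x - ∂P/∂y = 35y^4.

D is the region x^2 + y^2 ≤ 9. Evaluating the double integral:

In polar coordinates (x = r cos θ, y = r sin θ, dA = r dr dθ) the integrand becomes 35r^4sin(θ)^4, so

    ∬_D (35y^4) dA = ∫_0^{2π} ∫_0^{3} (35r^4sin(θ)^4) · r dr dθ.

Inner (r from 0 to 3): 8505sin(θ)^4/2.
Outer (θ from 0 to 2π): 25515π/8.

Therefore ∮_C P dx + Q dy = 25515π/8.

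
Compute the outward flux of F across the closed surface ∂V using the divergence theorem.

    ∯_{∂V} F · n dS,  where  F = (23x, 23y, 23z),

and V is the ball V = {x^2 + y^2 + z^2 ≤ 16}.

By the divergence theorem,

    ∯_{∂V} F · n dS = ∭_V (∇ · F) dV.

Compute the divergence:
    ∇ · F = ∂F_x/∂x + ∂F_y/∂y + ∂F_z/∂z = 23 + 23 + 23 = 69.

In spherical coordinates, x = ρ sin(φ) cos(θ), y = ρ sin(φ) sin(θ), z = ρ cos(φ), dV = ρ^2 sin(φ) dρ dφ dθ, with 0 ≤ ρ ≤ 4, 0 ≤ φ ≤ π, 0 ≤ θ ≤ 2π.

The integrand, after substitution and multiplying by the volume element, becomes (69) · ρ^2 sin(φ), so

    ∭_V (∇·F) dV = ∫_0^{2π} ∫_0^{π} ∫_0^{4} (69) · ρ^2 sin(φ) dρ dφ dθ.

Inner (ρ from 0 to 4): 1472sin(φ).
Middle (φ from 0 to π): 2944.
Outer (θ from 0 to 2π): 5888π.

Therefore ∯_{∂V} F · n dS = 5888π.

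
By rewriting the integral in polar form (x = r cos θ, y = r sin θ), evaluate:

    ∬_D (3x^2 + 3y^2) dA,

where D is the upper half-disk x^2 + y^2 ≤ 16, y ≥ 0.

The region D is 0 ≤ r ≤ 4, 0 ≤ θ ≤ π in polar coordinates, where x = r cos(θ), y = r sin(θ), and dA = r dr dθ.

Under the substitution, the integrand becomes 3r^2, so

    ∬_D (3x^2 + 3y^2) dA = ∫_{0}^{π} ∫_{0}^{4} (3r^2) · r dr dθ.

Inner integral (in r): ∫_{0}^{4} (3r^2) · r dr = 192.

Outer integral (in θ): ∫_{0}^{π} (192) dθ = 192π.

Therefore ∬_D (3x^2 + 3y^2) dA = 192π.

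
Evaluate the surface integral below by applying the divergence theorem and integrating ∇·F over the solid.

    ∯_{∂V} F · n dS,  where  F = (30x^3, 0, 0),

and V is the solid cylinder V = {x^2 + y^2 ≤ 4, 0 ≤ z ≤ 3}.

By the divergence theorem,

    ∯_{∂V} F · n dS = ∭_V (∇ · F) dV.

Compute the divergence:
    ∇ · F = ∂F_x/∂x + ∂F_y/∂y + ∂F_z/∂z = 90x^2 + 0 + 0 = 90x^2.

In cylindrical coordinates, x = r cos(θ), y = r sin(θ), z = z, dV = r dr dθ dz, with 0 ≤ r ≤ 2, 0 ≤ θ ≤ 2π, 0 ≤ z ≤ 3.

The integrand, after substitution and multiplying by the volume element, becomes (90r^2cos(θ)^2) · r, so

    ∭_V (∇·F) dV = ∫_0^{2π} ∫_0^{2} ∫_0^{3} (90r^2cos(θ)^2) · r dz dr dθ.

Inner (z from 0 to 3): 270r^3cos(θ)^2.
Middle (r from 0 to 2): 1080cos(θ)^2.
Outer (θ from 0 to 2π): 1080π.

Therefore ∯_{∂V} F · n dS = 1080π.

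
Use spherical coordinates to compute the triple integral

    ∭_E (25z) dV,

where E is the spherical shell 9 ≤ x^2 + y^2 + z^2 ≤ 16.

In spherical coordinates, x = ρ sin(φ) cos(θ), y = ρ sin(φ) sin(θ), z = ρ cos(φ), and dV = ρ^2 sin(φ) dρ dφ dθ.

The integrand becomes 25ρ cos(φ), so

    ∭_E (25z) dV = ∫_{0}^{2π} ∫_{0}^{π} ∫_{3}^{4} (25ρ cos(φ)) · ρ^2 sin(φ) dρ dφ dθ.

Inner (ρ): 4375sin(2φ)/8.
Middle (φ): 0.
Outer (θ): 0.

Therefore the triple integral equals 0.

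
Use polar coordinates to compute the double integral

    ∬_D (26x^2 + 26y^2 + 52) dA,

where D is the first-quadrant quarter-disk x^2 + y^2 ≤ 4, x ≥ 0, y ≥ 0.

The region D is 0 ≤ r ≤ 2, 0 ≤ θ ≤ π/2 in polar coordinates, where x = r cos(θ), y = r sin(θ), and dA = r dr dθ.

Under the substitution, the integrand becomes 26r^2 + 52, so

    ∬_D (26x^2 + 26y^2 + 52) dA = ∫_{0}^{π/2} ∫_{0}^{2} (26r^2 + 52) · r dr dθ.

Inner integral (in r): ∫_{0}^{2} (26r^2 + 52) · r dr = 208.

Outer integral (in θ): ∫_{0}^{π/2} (208) dθ = 104π.

Therefore ∬_D (26x^2 + 26y^2 + 52) dA = 104π.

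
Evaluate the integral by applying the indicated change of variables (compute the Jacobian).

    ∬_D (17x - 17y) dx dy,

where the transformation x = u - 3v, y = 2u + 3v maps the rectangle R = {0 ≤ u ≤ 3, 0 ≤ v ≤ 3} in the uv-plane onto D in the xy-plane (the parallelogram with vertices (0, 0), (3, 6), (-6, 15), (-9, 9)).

Compute the Jacobian determinant of (x, y) with respect to (u, v):

    ∂(x,y)/∂(u,v) = | 1  -3 | = (1)(3) - (-3)(2) = 9.
                   | 2  3 |

Its absolute value is |J| = 9 (the area scaling factor).

Substituting x = u - 3v, y = 2u + 3v into the integrand,

    17x - 17y → -17u - 102v,

so the integral becomes

    ∬_R (-17u - 102v) · |J| du dv = ∫_0^3 ∫_0^3 (-153u - 918v) dv du.

Inner (v): -459u - 4131.
Outer (u): -28917/2.

Therefore ∬_D (17x - 17y) dx dy = -28917/2.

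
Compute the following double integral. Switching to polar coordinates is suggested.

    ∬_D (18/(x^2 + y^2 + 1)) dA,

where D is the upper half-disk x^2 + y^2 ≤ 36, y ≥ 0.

The region D is 0 ≤ r ≤ 6, 0 ≤ θ ≤ π in polar coordinates, where x = r cos(θ), y = r sin(θ), and dA = r dr dθ.

Under the substitution, the integrand becomes 18/(r^2 + 1), so

    ∬_D (18/(x^2 + y^2 + 1)) dA = ∫_{0}^{π} ∫_{0}^{6} (18/(r^2 + 1)) · r dr dθ.

Inner integral (in r): ∫_{0}^{6} (18/(r^2 + 1)) · r dr = log(129961739795077).

Outer integral (in θ): ∫_{0}^{π} (log(129961739795077)) dθ = log(129961739795077^π).

Therefore ∬_D (18/(x^2 + y^2 + 1)) dA = log(129961739795077^π).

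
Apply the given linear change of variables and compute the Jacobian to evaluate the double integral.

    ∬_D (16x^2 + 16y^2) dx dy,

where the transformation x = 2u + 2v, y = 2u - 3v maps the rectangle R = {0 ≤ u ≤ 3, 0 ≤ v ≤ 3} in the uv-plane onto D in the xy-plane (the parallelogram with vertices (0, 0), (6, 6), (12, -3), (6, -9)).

Compute the Jacobian determinant of (x, y) with respect to (u, v):

    ∂(x,y)/∂(u,v) = | 2  2 | = (2)(-3) - (2)(2) = -10.
                   | 2  -3 |

Its absolute value is |J| = 10 (the area scaling factor).

Substituting x = 2u + 2v, y = 2u - 3v into the integrand,

    16x^2 + 16y^2 → 128u^2 - 64u v + 208v^2,

so the integral becomes

    ∬_R (128u^2 - 64u v + 208v^2) · |J| du dv = ∫_0^3 ∫_0^3 (1280u^2 - 640u v + 2080v^2) dv du.

Inner (v): 3840u^2 - 2880u + 18720.
Outer (u): 77760.

Therefore ∬_D (16x^2 + 16y^2) dx dy = 77760.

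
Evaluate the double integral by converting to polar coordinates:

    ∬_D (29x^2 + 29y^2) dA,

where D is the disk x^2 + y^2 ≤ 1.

The region D is 0 ≤ r ≤ 1, 0 ≤ θ ≤ 2π in polar coordinates, where x = r cos(θ), y = r sin(θ), and dA = r dr dθ.

Under the substitution, the integrand becomes 29r^2, so

    ∬_D (29x^2 + 29y^2) dA = ∫_{0}^{2π} ∫_{0}^{1} (29r^2) · r dr dθ.

Inner integral (in r): ∫_{0}^{1} (29r^2) · r dr = 29/4.

Outer integral (in θ): ∫_{0}^{2π} (29/4) dθ = 29π/2.

Therefore ∬_D (29x^2 + 29y^2) dA = 29π/2.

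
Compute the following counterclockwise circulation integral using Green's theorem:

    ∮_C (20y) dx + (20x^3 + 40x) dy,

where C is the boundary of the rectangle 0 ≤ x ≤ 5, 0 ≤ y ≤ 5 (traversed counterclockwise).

Green's theorem converts the closed line integral into a double integral over the enclosed region D:

    ∮_C P dx + Q dy = ∬_D (∂Q/∂x - ∂P/∂y) dA.

Here P = 20y, Q = 20x^3 + 40x, so

    ∂Q/∂x = 60x^2 + 40,    ∂P/∂y = 20,
    ∂Q/∂x - ∂P/∂y = 60x^2 + 20.

D is the region 0 ≤ x ≤ 5, 0 ≤ y ≤ 5. Evaluating the double integral:

    ∬_D (60x^2 + 20) dA = ∫_0^{5} ∫_0^{5} (60x^2 + 20) dy dx.

Inner (y from 0 to 5): 300x^2 + 100.
Outer (x from 0 to 5): 13000.

Therefore ∮_C P dx + Q dy = 13000.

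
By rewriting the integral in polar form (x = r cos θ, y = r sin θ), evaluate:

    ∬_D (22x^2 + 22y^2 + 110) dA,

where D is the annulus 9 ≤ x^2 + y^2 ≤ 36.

The region D is 3 ≤ r ≤ 6, 0 ≤ θ ≤ 2π in polar coordinates, where x = r cos(θ), y = r sin(θ), and dA = r dr dθ.

Under the substitution, the integrand becomes 22r^2 + 110, so

    ∬_D (22x^2 + 22y^2 + 110) dA = ∫_{0}^{2π} ∫_{3}^{6} (22r^2 + 110) · r dr dθ.

Inner integral (in r): ∫_{3}^{6} (22r^2 + 110) · r dr = 16335/2.

Outer integral (in θ): ∫_{0}^{2π} (16335/2) dθ = 16335π.

Therefore ∬_D (22x^2 + 22y^2 + 110) dA = 16335π.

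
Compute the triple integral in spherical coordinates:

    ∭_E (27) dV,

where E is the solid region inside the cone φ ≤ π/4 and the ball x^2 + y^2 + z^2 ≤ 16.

In spherical coordinates, x = ρ sin(φ) cos(θ), y = ρ sin(φ) sin(θ), z = ρ cos(φ), and dV = ρ^2 sin(φ) dρ dφ dθ.

The integrand becomes 27, so

    ∭_E (27) dV = ∫_{0}^{2π} ∫_{0}^{π/4} ∫_{0}^{4} (27) · ρ^2 sin(φ) dρ dφ dθ.

Inner (ρ): 576sin(φ).
Middle (φ): 576 - 288sqrt(2).
Outer (θ): 576π (2 - sqrt(2)).

Therefore the triple integral equals 576π (2 - sqrt(2)).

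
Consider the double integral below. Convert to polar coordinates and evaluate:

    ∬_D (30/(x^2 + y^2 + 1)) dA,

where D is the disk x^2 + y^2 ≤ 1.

The region D is 0 ≤ r ≤ 1, 0 ≤ θ ≤ 2π in polar coordinates, where x = r cos(θ), y = r sin(θ), and dA = r dr dθ.

Under the substitution, the integrand becomes 30/(r^2 + 1), so

    ∬_D (30/(x^2 + y^2 + 1)) dA = ∫_{0}^{2π} ∫_{0}^{1} (30/(r^2 + 1)) · r dr dθ.

Inner integral (in r): ∫_{0}^{1} (30/(r^2 + 1)) · r dr = log(32768).

Outer integral (in θ): ∫_{0}^{2π} (log(32768)) dθ = 30π log(2).

Therefore ∬_D (30/(x^2 + y^2 + 1)) dA = 30π log(2).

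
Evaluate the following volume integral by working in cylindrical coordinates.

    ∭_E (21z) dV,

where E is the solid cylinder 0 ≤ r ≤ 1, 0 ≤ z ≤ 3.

In cylindrical coordinates, x = r cos(θ), y = r sin(θ), z = z, and dV = r dr dθ dz.

The integrand becomes 21z, so

    ∭_E (21z) dV = ∫_{0}^{2π} ∫_{0}^{1} ∫_{0}^{3} (21z) · r dz dr dθ.

Inner (z): 189r/2.
Middle (r from 0 to 1): 189/4.
Outer (θ): 189π/2.

Therefore the triple integral equals 189π/2.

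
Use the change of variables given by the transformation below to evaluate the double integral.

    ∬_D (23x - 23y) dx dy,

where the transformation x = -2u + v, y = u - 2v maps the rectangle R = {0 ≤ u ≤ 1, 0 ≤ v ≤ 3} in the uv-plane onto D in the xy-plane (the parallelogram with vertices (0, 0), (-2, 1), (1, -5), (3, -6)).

Compute the Jacobian determinant of (x, y) with respect to (u, v):

    ∂(x,y)/∂(u,v) = | -2  1 | = (-2)(-2) - (1)(1) = 3.
                   | 1  -2 |

Its absolute value is |J| = 3 (the area scaling factor).

Substituting x = -2u + v, y = u - 2v into the integrand,

    23x - 23y → -69u + 69v,

so the integral becomes

    ∬_R (-69u + 69v) · |J| du dv = ∫_0^1 ∫_0^3 (-207u + 207v) dv du.

Inner (v): 1863/2 - 621u.
Outer (u): 621.

Therefore ∬_D (23x - 23y) dx dy = 621.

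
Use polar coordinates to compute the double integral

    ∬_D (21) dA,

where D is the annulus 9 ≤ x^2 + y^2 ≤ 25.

The region D is 3 ≤ r ≤ 5, 0 ≤ θ ≤ 2π in polar coordinates, where x = r cos(θ), y = r sin(θ), and dA = r dr dθ.

Under the substitution, the integrand becomes 21, so

    ∬_D (21) dA = ∫_{0}^{2π} ∫_{3}^{5} (21) · r dr dθ.

Inner integral (in r): ∫_{3}^{5} (21) · r dr = 168.

Outer integral (in θ): ∫_{0}^{2π} (168) dθ = 336π.

Therefore ∬_D (21) dA = 336π.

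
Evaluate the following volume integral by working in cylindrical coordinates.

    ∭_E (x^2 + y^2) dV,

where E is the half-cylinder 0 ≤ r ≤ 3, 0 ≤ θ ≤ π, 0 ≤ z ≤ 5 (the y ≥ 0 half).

In cylindrical coordinates, x = r cos(θ), y = r sin(θ), z = z, and dV = r dr dθ dz.

The integrand becomes r^2, so

    ∭_E (x^2 + y^2) dV = ∫_{0}^{π} ∫_{0}^{3} ∫_{0}^{5} (r^2) · r dz dr dθ.

Inner (z): 5r^3.
Middle (r from 0 to 3): 405/4.
Outer (θ): 405π/4.

Therefore the triple integral equals 405π/4.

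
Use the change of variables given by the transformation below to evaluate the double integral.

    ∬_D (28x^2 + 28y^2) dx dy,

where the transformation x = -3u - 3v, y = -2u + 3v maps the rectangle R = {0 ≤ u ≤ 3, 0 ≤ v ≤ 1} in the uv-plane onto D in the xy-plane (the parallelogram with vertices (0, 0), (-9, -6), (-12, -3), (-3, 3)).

Compute the Jacobian determinant of (x, y) with respect to (u, v):

    ∂(x,y)/∂(u,v) = | -3  -3 | = (-3)(3) - (-3)(-2) = -15.
                   | -2  3 |

Its absolute value is |J| = 15 (the area scaling factor).

Substituting x = -3u - 3v, y = -2u + 3v into the integrand,

    28x^2 + 28y^2 → 364u^2 + 168u v + 504v^2,

so the integral becomes

    ∬_R (364u^2 + 168u v + 504v^2) · |J| du dv = ∫_0^3 ∫_0^1 (5460u^2 + 2520u v + 7560v^2) dv du.

Inner (v): 5460u^2 + 1260u + 2520.
Outer (u): 62370.

Therefore ∬_D (28x^2 + 28y^2) dx dy = 62370.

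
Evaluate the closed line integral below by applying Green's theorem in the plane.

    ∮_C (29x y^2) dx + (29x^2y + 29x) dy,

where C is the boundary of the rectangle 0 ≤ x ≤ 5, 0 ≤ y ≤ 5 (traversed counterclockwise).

Green's theorem converts the closed line integral into a double integral over the enclosed region D:

    ∮_C P dx + Q dy = ∬_D (∂Q/∂x - ∂P/∂y) dA.

Here P = 29x y^2, Q = 29x^2y + 29x, so

    ∂Q/∂x = 58x y + 29,    ∂P/∂y = 58x y,
    ∂Q/∂x - ∂P/∂y = 29.

D is the region 0 ≤ x ≤ 5, 0 ≤ y ≤ 5. Evaluating the double integral:

    ∬_D (29) dA = ∫_0^{5} ∫_0^{5} (29) dy dx.

Inner (y from 0 to 5): 145.
Outer (x from 0 to 5): 725.

Therefore ∮_C P dx + Q dy = 725.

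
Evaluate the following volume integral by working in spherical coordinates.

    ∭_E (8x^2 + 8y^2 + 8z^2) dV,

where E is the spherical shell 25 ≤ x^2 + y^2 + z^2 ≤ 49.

In spherical coordinates, x = ρ sin(φ) cos(θ), y = ρ sin(φ) sin(θ), z = ρ cos(φ), and dV = ρ^2 sin(φ) dρ dφ dθ.

The integrand becomes 8ρ^2, so

    ∭_E (8x^2 + 8y^2 + 8z^2) dV = ∫_{0}^{2π} ∫_{0}^{π} ∫_{5}^{7} (8ρ^2) · ρ^2 sin(φ) dρ dφ dθ.

Inner (ρ): 109456sin(φ)/5.
Middle (φ): 218912/5.
Outer (θ): 437824π/5.

Therefore the triple integral equals 437824π/5.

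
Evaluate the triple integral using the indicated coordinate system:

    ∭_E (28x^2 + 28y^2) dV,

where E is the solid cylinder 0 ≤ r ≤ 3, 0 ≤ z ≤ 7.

In cylindrical coordinates, x = r cos(θ), y = r sin(θ), z = z, and dV = r dr dθ dz.

The integrand becomes 28r^2, so

    ∭_E (28x^2 + 28y^2) dV = ∫_{0}^{2π} ∫_{0}^{3} ∫_{0}^{7} (28r^2) · r dz dr dθ.

Inner (z): 196r^3.
Middle (r from 0 to 3): 3969.
Outer (θ): 7938π.

Therefore the triple integral equals 7938π.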